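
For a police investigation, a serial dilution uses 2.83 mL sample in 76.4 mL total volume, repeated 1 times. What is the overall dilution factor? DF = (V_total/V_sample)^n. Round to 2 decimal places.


Dilution factor calculation:
Single dilution = V_total / V_sample = 76.4 / 2.83 ≈ 26.996466
Number of dilutions = 1
Total DF = (76.4 / 2.83)^1 (full precision, rounded at the end) = 27.00

27.00


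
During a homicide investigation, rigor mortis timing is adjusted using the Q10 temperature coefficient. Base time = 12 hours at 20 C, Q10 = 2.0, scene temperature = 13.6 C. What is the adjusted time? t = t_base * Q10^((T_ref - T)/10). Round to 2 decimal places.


Rigor mortis time adjustment:
Exponent = (T_ref - T_actual) / 10 = (20 - 13.6) / 10 = 0.64
Q10 factor = 2.0^0.64 = 1.55833
t_adjusted = 12 * 1.55833 = 18.70 hours

18.70


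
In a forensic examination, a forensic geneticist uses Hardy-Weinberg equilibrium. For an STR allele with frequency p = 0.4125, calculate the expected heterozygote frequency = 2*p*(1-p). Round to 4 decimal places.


Hardy-Weinberg heterozygote frequency:
q = 1 - p = 1 - 0.4125 = 0.5875
2pq = 2 * 0.4125 * 0.5875 = 0.4847

0.4847


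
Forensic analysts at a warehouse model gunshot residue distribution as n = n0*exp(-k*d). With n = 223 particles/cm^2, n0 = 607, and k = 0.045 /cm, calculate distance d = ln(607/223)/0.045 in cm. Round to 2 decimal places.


GSR distance calculation:
n0/n = 607 / 223 = 2.721973
ln(n0/n) = 1.001357
d = 1.001357 / 0.045 = 22.25 cm

22.25


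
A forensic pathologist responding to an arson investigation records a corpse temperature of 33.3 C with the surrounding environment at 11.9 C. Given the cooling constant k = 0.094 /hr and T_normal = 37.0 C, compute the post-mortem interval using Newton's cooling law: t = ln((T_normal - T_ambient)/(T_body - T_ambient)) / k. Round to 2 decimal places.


Using Newton's law of cooling:
t = ln((T_normal - T_ambient) / (T_body - T_ambient)) / k
T_normal - T_ambient = 25.1
T_body - T_ambient = 21.4
Ratio = 1.172897
ln(ratio) = 0.159477
t = 0.159477 / 0.094 = 1.70 hours

1.70


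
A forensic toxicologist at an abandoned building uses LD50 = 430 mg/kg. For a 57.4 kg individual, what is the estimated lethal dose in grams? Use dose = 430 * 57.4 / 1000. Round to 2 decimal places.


Lethal dose calculation:
Lethal dose = LD50 * body_weight / 1000
= 430 * 57.4 / 1000
= 24682 / 1000
= 24.68 g

24.68


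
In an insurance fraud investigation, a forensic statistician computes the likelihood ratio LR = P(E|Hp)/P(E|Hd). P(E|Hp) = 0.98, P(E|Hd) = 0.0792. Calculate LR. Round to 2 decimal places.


Likelihood ratio calculation:
LR = P(E|Hp) / P(E|Hd)
LR = 0.98 / 0.0792
LR = 12.37

12.37


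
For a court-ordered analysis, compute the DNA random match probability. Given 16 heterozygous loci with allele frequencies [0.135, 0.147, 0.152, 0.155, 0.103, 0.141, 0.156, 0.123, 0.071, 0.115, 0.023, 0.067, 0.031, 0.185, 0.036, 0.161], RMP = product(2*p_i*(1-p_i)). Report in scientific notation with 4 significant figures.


Computing RMP for 16 loci:
Locus 1: 2 * 0.135 * 0.865 = 0.23355
Locus 2: 2 * 0.147 * 0.853 = 0.250782
Locus 3: 2 * 0.152 * 0.848 = 0.257792
Locus 4: 2 * 0.155 * 0.845 = 0.26195
Locus 5: 2 * 0.103 * 0.897 = 0.184782
Locus 6: 2 * 0.141 * 0.859 = 0.242238
Locus 7: 2 * 0.156 * 0.844 = 0.263328
Locus 8: 2 * 0.123 * 0.877 = 0.215742
Locus 9: 2 * 0.071 * 0.929 = 0.131918
Locus 10: 2 * 0.115 * 0.885 = 0.20355
Locus 11: 2 * 0.023 * 0.977 = 0.044942
Locus 12: 2 * 0.067 * 0.933 = 0.125022
Locus 13: 2 * 0.031 * 0.969 = 0.060078
Locus 14: 2 * 0.185 * 0.815 = 0.30155
Locus 15: 2 * 0.036 * 0.964 = 0.069408
Locus 16: 2 * 0.161 * 0.839 = 0.270158
RMP = 5.155e-13

5.155e-13


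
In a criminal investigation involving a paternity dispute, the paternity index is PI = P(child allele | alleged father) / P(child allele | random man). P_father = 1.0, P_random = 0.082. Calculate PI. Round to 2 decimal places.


Paternity Index calculation:
PI = P(allele|father) / P(allele|random)
PI = 1.0 / 0.082
PI = 12.20

12.20


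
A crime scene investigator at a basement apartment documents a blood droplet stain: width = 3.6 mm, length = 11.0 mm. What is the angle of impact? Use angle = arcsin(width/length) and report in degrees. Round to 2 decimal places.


Blood spatter impact angle calculation:
width / length = 3.6 / 11.0 = 0.327273
angle = arcsin(0.327273)
angle = 19.10 degrees

19.10


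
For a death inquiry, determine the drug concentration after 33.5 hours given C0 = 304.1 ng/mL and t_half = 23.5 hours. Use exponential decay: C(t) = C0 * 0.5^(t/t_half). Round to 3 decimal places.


Drug concentration decay:
Number of half-lives = t / t_half = 33.5 / 23.5 = 1.425532
Decay factor = 0.5^1.425532 = 0.37228206
C(t) = 304.1 * 0.37228206 = 113.211 ng/mL

113.211


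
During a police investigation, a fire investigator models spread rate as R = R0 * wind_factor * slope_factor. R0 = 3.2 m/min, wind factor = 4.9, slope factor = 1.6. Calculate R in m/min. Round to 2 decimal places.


Fire spread rate calculation:
R = R0 * wind_factor * slope_factor
= 3.2 * 4.9 * 1.6
= 15.68 * 1.6
= 25.09 m/min

25.09


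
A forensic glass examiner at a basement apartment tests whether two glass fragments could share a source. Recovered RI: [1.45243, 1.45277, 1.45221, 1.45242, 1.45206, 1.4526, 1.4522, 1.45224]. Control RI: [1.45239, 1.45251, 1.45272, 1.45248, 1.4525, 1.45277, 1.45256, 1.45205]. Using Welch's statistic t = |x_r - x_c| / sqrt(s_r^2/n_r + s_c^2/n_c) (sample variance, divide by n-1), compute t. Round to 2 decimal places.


Welch's t-criterion for glass RI comparison:
Recovered mean = sum / n_r = 11.61893 / 8 = 1.4523662
Control mean = sum / n_c = 11.61998 / 8 = 1.4524975
Recovered sample variance s_r^2 = 5.51982e-08
Control sample variance s_c^2 = 4.85643e-08
Welch SE (unpooled) = sqrt(s_r^2/n_r + s_c^2/n_c) = sqrt(6.89978e-09 + 6.07054e-09) = sqrt(1.29703e-08) = 0.000113887
|mean_r - mean_c| = 0.00013125
t = 0.00013125 / 0.000113887 = 1.15

1.15


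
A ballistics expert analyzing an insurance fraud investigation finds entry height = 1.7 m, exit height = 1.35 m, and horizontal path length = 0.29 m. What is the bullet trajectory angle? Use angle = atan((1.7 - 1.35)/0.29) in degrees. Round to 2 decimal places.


Bullet trajectory angle:
Height difference = 1.7 - 1.35 = 0.35 m
angle = atan(0.35 / 0.29)
angle = atan(1.206897)
angle = 50.36 degrees

50.36


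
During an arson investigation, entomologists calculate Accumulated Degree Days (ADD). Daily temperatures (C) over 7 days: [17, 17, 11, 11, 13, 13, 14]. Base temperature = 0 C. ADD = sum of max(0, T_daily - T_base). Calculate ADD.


Computing ADD day by day:
Day 1: max(0, 17 - 0) = 17
Day 2: max(0, 17 - 0) = 17
Day 3: max(0, 11 - 0) = 11
Day 4: max(0, 11 - 0) = 11
Day 5: max(0, 13 - 0) = 13
Day 6: max(0, 13 - 0) = 13
Day 7: max(0, 14 - 0) = 14
Total ADD = 96

96


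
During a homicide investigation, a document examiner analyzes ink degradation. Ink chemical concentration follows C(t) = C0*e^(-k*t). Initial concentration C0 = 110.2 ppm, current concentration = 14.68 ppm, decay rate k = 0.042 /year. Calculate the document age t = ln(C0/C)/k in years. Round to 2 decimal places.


Document age estimation:
C0/C = 110.2 / 14.68 = 7.506812
ln(C0/C) = 2.015811
t = 2.015811 / 0.042 = 48.00 years

48.00


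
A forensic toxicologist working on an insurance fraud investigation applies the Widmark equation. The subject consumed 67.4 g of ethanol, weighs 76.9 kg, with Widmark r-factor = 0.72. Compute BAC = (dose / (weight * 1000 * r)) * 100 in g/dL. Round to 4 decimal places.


Applying the Widmark formula:
BAC = (dose_g / (body_wt * 1000 * r)) * 100
Denominator = 76.9 * 1000 * 0.72 = 55368
BAC = (67.4 / 55368) * 100
BAC = 0.1217 g/dL

0.1217


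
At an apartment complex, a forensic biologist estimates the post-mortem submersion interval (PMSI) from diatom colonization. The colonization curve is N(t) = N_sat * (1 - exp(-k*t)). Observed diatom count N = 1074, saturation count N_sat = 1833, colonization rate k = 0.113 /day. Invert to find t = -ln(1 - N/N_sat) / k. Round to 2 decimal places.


PMSI from diatom colonization curve:
N / N_sat = 1074 / 1833 = 0.585925
1 - N/N_sat = 0.414075
ln(1 - N/N_sat) = -0.881708
t = -ln(1 - N/N_sat) / k = -(-0.881708) / 0.113 = 7.80 days

7.80


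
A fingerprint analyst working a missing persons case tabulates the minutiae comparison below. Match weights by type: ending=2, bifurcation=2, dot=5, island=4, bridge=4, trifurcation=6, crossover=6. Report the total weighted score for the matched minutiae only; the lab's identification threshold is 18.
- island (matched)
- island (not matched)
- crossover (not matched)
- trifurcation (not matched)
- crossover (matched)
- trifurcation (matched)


Weighted minutiae match score:
  island: matched, +4 (running total 4)
  island: not matched, +0
  crossover: not matched, +0
  trifurcation: not matched, +0
  crossover: matched, +6 (running total 10)
  trifurcation: matched, +6 (running total 16)
Total score = 16
Threshold = 18; verdict = inconclusive

16


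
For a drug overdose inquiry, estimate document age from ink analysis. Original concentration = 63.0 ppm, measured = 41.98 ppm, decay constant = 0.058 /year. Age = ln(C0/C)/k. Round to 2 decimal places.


Document age estimation:
C0/C = 63.0 / 41.98 = 1.500715
ln(C0/C) = 0.405942
t = 0.405942 / 0.058 = 7.00 years

7.00


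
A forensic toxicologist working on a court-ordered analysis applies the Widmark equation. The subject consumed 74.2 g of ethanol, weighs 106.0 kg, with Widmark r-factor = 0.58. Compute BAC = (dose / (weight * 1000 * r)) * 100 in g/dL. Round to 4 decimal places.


Applying the Widmark formula:
BAC = (dose_g / (body_wt * 1000 * r)) * 100
Denominator = 106.0 * 1000 * 0.58 = 61480
BAC = (74.2 / 61480) * 100
BAC = 0.1207 g/dL

0.1207


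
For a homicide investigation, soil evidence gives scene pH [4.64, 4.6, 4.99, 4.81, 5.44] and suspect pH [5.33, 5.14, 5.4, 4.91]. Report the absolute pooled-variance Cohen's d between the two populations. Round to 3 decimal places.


Pooled-variance Cohen's d for soil pH comparison:
Scene mean = 24.48 / 5 = 4.896
Suspect mean = 20.78 / 4 = 5.195
Scene sample variance s_s^2 = 0.11633
Suspect sample variance s_c^2 = 0.048167
Pooled variance = ((n_s-1)*s_s^2 + (n_c-1)*s_c^2) / (n_s + n_c - 2) = 0.087117
Pooled SD = sqrt(0.087117) = 0.295156
Mean difference = -0.299
|d| = |-0.299| / 0.295156 = 1.013

1.013


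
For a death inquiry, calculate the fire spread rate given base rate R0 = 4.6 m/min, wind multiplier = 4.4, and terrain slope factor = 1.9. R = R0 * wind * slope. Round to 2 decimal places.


Fire spread rate calculation:
R = R0 * wind_factor * slope_factor
= 4.6 * 4.4 * 1.9
= 20.24 * 1.9
= 38.46 m/min

38.46


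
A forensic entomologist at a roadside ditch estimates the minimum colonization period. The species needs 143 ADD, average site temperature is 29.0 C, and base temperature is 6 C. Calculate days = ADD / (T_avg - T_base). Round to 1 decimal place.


Insect development time:
Effective temperature = avg_temp - T_base = 29.0 - 6 = 23.0 C
Days = ADD / effective_temp = 143 / 23.0 = 6.2 days

6.2


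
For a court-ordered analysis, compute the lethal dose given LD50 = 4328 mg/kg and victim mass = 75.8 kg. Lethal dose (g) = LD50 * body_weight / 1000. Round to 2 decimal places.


Lethal dose calculation:
Lethal dose = LD50 * body_weight / 1000
= 4328 * 75.8 / 1000
= 328062.4 / 1000
= 328.06 g

328.06


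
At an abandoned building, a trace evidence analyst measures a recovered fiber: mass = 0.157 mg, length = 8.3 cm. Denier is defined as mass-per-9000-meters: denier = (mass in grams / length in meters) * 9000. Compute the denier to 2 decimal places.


Denier calculation:
Mass in grams = 0.157 mg / 1000 = 0.000157 g
Length in meters = 8.3 cm / 100 = 0.083 m
Linear density = mass / length = 0.000157 / 0.083 = 0.00189157 g/m
Denier = (g/m) * 9000 = 0.00189157 * 9000 = 17.02

17.02


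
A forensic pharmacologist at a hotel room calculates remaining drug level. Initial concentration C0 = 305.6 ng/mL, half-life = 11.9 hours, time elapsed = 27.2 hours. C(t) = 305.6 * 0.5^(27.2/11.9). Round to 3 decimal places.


Drug concentration decay:
Number of half-lives = t / t_half = 27.2 / 11.9 = 2.285714
Decay factor = 0.5^2.285714 = 0.20508388
C(t) = 305.6 * 0.20508388 = 62.674 ng/mL

62.674


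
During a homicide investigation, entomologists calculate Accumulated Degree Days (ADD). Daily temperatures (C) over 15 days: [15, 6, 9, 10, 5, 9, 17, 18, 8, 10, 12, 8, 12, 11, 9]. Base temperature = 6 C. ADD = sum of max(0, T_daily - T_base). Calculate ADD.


Computing ADD day by day:
Day 1: max(0, 15 - 6) = 9
Day 2: max(0, 6 - 6) = 0
Day 3: max(0, 9 - 6) = 3
Day 4: max(0, 10 - 6) = 4
Day 5: max(0, 5 - 6) = 0
Day 6: max(0, 9 - 6) = 3
Day 7: max(0, 17 - 6) = 11
Day 8: max(0, 18 - 6) = 12
Day 9: max(0, 8 - 6) = 2
Day 10: max(0, 10 - 6) = 4
Day 11: max(0, 12 - 6) = 6
Day 12: max(0, 8 - 6) = 2
Day 13: max(0, 12 - 6) = 6
Day 14: max(0, 11 - 6) = 5
Day 15: max(0, 9 - 6) = 3
Total ADD = 70

70


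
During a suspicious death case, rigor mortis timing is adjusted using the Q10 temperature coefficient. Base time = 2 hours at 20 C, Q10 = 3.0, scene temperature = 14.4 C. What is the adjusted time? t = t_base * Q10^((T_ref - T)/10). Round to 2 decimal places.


Rigor mortis time adjustment:
Exponent = (T_ref - T_actual) / 10 = (20 - 14.4) / 10 = 0.56
Q10 factor = 3.0^0.56 = 1.85007
t_adjusted = 2 * 1.85007 = 3.70 hours

3.70


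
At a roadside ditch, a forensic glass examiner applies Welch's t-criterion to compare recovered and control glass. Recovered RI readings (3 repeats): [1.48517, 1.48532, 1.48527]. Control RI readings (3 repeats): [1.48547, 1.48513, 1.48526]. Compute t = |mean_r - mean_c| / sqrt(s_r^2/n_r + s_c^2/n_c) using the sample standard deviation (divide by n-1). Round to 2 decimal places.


Welch's t-criterion for glass RI comparison:
Recovered mean = sum / n_r = 4.45576 / 3 = 1.4852533
Control mean = sum / n_c = 4.45586 / 3 = 1.4852867
Recovered sample variance s_r^2 = 5.83333e-09
Control sample variance s_c^2 = 2.94333e-08
Welch SE (unpooled) = sqrt(s_r^2/n_r + s_c^2/n_c) = sqrt(1.94444e-09 + 9.81111e-09) = sqrt(1.17556e-08) = 0.000108423
|mean_r - mean_c| = 3.33333e-05
t = 3.33333e-05 / 0.000108423 = 0.31

0.31


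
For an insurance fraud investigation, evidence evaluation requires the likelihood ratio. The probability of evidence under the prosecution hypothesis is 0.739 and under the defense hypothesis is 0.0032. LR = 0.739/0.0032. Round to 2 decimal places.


Likelihood ratio calculation:
LR = P(E|Hp) / P(E|Hd)
LR = 0.739 / 0.0032
LR = 230.94

230.94


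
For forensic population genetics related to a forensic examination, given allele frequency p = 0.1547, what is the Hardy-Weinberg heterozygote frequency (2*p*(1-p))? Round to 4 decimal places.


Hardy-Weinberg heterozygote frequency:
q = 1 - p = 1 - 0.1547 = 0.8453
2pq = 2 * 0.1547 * 0.8453 = 0.2615

0.2615


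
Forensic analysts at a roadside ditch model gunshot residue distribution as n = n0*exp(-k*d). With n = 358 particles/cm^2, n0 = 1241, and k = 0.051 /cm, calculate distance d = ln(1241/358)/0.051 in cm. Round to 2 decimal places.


GSR distance calculation:
n0/n = 1241 / 358 = 3.46648
ln(n0/n) = 1.24314
d = 1.24314 / 0.051 = 24.38 cm

24.38


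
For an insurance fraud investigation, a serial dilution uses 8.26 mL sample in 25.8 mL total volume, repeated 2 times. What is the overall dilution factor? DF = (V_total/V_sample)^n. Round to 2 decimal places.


Dilution factor calculation:
Single dilution = V_total / V_sample = 25.8 / 8.26 ≈ 3.123487
Number of dilutions = 2
Total DF = (25.8 / 8.26)^2 (full precision, rounded at the end) = 9.76

9.76


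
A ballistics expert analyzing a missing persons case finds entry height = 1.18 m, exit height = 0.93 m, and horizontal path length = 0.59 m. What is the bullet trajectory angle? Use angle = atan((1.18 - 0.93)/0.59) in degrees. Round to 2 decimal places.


Bullet trajectory angle:
Height difference = 1.18 - 0.93 = 0.25 m
angle = atan(0.25 / 0.59)
angle = atan(0.423729)
angle = 22.96 degrees

22.96


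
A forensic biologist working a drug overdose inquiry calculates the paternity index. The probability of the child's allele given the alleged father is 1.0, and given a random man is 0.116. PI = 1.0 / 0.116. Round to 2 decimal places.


Paternity Index calculation:
PI = P(allele|father) / P(allele|random)
PI = 1.0 / 0.116
PI = 8.62

8.62


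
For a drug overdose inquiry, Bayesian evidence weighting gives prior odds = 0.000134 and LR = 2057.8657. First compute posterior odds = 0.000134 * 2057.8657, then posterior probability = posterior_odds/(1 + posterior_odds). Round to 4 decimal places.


Bayesian evidence evaluation:
Posterior odds = prior_odds * LR = 0.000134 * 2057.8657 = 0.275754
Posterior probability = posterior_odds / (1 + posterior_odds)
= 0.275754 / (1 + 0.275754)
= 0.275754 / 1.275754
= 0.2161

0.2161


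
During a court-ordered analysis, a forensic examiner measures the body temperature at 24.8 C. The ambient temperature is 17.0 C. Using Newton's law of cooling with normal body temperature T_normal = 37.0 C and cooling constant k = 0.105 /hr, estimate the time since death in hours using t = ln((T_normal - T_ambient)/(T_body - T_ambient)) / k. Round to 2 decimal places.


Using Newton's law of cooling:
t = ln((T_normal - T_ambient) / (T_body - T_ambient)) / k
T_normal - T_ambient = 20.0
T_body - T_ambient = 7.8
Ratio = 2.564103
ln(ratio) = 0.941609
t = 0.941609 / 0.105 = 8.97 hours

8.97


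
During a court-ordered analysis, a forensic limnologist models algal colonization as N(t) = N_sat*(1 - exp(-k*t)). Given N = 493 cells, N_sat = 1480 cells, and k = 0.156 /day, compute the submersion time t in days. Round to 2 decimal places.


PMSI from diatom colonization curve:
N / N_sat = 493 / 1480 = 0.333108
1 - N/N_sat = 0.666892
ln(1 - N/N_sat) = -0.405127
t = -ln(1 - N/N_sat) / k = -(-0.405127) / 0.156 = 2.60 days

2.60


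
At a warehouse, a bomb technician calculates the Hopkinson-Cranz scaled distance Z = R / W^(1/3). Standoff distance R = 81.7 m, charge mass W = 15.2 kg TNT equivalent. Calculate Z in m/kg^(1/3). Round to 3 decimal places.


Scaled distance calculation:
W^(1/3) = 15.2^(1/3) = 2.477125
Z = R / W^(1/3) = 81.7 / 2.477125
Z = 32.982 m/kg^(1/3)

32.982


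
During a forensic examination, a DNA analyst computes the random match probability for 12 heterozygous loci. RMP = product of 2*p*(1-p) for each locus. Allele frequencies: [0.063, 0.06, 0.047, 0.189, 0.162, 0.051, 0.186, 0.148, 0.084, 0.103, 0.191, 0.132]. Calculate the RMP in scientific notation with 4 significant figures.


Computing RMP for 12 loci:
Locus 1: 2 * 0.063 * 0.937 = 0.118062
Locus 2: 2 * 0.06 * 0.94 = 0.1128
Locus 3: 2 * 0.047 * 0.953 = 0.089582
Locus 4: 2 * 0.189 * 0.811 = 0.306558
Locus 5: 2 * 0.162 * 0.838 = 0.271512
Locus 6: 2 * 0.051 * 0.949 = 0.096798
Locus 7: 2 * 0.186 * 0.814 = 0.302808
Locus 8: 2 * 0.148 * 0.852 = 0.252192
Locus 9: 2 * 0.084 * 0.916 = 0.153888
Locus 10: 2 * 0.103 * 0.897 = 0.184782
Locus 11: 2 * 0.191 * 0.809 = 0.309038
Locus 12: 2 * 0.132 * 0.868 = 0.229152
RMP = 1.478e-09

1.478e-09


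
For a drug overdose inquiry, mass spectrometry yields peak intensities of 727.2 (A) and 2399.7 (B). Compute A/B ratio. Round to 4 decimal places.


Spectral peak ratio:
Peak A = 727.2 counts
Peak B = 2399.7 counts
Ratio = 727.2 / 2399.7 = 0.3030

0.3030


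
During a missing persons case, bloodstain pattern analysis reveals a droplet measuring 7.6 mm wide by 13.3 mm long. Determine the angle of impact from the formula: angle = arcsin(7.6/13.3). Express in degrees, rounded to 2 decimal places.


Blood spatter impact angle calculation:
width / length = 7.6 / 13.3 = 0.571429
angle = arcsin(0.571429)
angle = 34.85 degrees

34.85


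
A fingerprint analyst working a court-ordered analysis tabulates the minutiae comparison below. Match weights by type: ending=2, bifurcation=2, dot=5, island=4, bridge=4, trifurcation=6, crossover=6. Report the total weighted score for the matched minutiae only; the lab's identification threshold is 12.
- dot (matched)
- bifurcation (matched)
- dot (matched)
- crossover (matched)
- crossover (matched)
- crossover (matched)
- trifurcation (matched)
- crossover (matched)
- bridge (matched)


Weighted minutiae match score:
  dot: matched, +5 (running total 5)
  bifurcation: matched, +2 (running total 7)
  dot: matched, +5 (running total 12)
  crossover: matched, +6 (running total 18)
  crossover: matched, +6 (running total 24)
  crossover: matched, +6 (running total 30)
  trifurcation: matched, +6 (running total 36)
  crossover: matched, +6 (running total 42)
  bridge: matched, +4 (running total 46)
Total score = 46
Threshold = 12; verdict = identification

46


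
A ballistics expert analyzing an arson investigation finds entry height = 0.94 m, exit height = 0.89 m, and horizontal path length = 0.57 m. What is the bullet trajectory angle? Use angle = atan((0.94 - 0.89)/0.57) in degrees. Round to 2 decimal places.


Bullet trajectory angle:
Height difference = 0.94 - 0.89 = 0.05 m
angle = atan(0.05 / 0.57)
angle = atan(0.087719)
angle = 5.01 degrees

5.01


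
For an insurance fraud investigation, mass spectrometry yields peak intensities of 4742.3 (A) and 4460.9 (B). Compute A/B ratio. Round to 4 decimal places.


Spectral peak ratio:
Peak A = 4742.3 counts
Peak B = 4460.9 counts
Ratio = 4742.3 / 4460.9 = 1.0631

1.0631


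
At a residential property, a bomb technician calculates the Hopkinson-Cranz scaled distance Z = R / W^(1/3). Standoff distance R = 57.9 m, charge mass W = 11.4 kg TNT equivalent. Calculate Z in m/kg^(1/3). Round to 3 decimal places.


Scaled distance calculation:
W^(1/3) = 11.4^(1/3) = 2.250617
Z = R / W^(1/3) = 57.9 / 2.250617
Z = 25.726 m/kg^(1/3)

25.726


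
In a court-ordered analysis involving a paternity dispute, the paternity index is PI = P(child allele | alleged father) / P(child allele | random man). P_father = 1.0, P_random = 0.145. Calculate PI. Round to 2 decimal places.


Paternity Index calculation:
PI = P(allele|father) / P(allele|random)
PI = 1.0 / 0.145
PI = 6.90

6.90


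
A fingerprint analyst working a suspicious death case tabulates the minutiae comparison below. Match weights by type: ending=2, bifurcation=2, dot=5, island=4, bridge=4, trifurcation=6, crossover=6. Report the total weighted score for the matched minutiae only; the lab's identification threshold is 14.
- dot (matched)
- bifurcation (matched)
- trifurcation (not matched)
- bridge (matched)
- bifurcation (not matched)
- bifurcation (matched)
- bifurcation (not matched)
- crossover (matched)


Weighted minutiae match score:
  dot: matched, +5 (running total 5)
  bifurcation: matched, +2 (running total 7)
  trifurcation: not matched, +0
  bridge: matched, +4 (running total 11)
  bifurcation: not matched, +0
  bifurcation: matched, +2 (running total 13)
  bifurcation: not matched, +0
  crossover: matched, +6 (running total 19)
Total score = 19
Threshold = 14; verdict = identification

19


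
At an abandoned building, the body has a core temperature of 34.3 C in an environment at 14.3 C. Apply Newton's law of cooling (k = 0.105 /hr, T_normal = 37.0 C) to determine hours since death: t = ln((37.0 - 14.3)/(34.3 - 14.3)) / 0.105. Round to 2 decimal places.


Using Newton's law of cooling:
t = ln((T_normal - T_ambient) / (T_body - T_ambient)) / k
T_normal - T_ambient = 22.7
T_body - T_ambient = 20.0
Ratio = 1.135
ln(ratio) = 0.126633
t = 0.126633 / 0.105 = 1.21 hours

1.21


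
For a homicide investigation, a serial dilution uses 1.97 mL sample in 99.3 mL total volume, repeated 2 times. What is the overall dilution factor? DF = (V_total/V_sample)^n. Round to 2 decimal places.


Dilution factor calculation:
Single dilution = V_total / V_sample = 99.3 / 1.97 ≈ 50.406091
Number of dilutions = 2
Total DF = (99.3 / 1.97)^2 (full precision, rounded at the end) = 2540.77

2540.77


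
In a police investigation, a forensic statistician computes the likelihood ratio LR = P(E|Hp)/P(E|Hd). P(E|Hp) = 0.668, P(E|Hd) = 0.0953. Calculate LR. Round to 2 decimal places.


Likelihood ratio calculation:
LR = P(E|Hp) / P(E|Hd)
LR = 0.668 / 0.0953
LR = 7.01

7.01


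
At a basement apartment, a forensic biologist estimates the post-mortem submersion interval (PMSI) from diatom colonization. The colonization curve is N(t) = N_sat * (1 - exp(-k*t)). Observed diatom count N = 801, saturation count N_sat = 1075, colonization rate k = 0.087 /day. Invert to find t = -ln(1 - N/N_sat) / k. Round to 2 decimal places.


PMSI from diatom colonization curve:
N / N_sat = 801 / 1075 = 0.745116
1 - N/N_sat = 0.254884
ln(1 - N/N_sat) = -1.366947
t = -ln(1 - N/N_sat) / k = -(-1.366947) / 0.087 = 15.71 days

15.71


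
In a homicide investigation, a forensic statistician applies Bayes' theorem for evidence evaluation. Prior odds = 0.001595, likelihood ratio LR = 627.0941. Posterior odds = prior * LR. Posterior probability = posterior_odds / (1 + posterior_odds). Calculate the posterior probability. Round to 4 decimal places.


Bayesian evidence evaluation:
Posterior odds = prior_odds * LR = 0.001595 * 627.0941 = 1.000215
Posterior probability = posterior_odds / (1 + posterior_odds)
= 1.000215 / (1 + 1.000215)
= 1.000215 / 2.000215
= 0.5001

0.5001


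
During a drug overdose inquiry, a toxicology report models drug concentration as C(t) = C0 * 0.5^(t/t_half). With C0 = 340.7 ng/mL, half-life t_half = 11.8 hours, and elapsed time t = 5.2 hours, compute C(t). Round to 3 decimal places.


Drug concentration decay:
Number of half-lives = t / t_half = 5.2 / 11.8 = 0.440678
Decay factor = 0.5^0.440678 = 0.73678827
C(t) = 340.7 * 0.73678827 = 251.024 ng/mL

251.024


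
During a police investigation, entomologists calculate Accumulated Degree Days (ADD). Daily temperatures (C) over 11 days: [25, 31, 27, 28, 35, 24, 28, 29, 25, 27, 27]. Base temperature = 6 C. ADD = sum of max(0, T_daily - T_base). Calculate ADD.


Computing ADD day by day:
Day 1: max(0, 25 - 6) = 19
Day 2: max(0, 31 - 6) = 25
Day 3: max(0, 27 - 6) = 21
Day 4: max(0, 28 - 6) = 22
Day 5: max(0, 35 - 6) = 29
Day 6: max(0, 24 - 6) = 18
Day 7: max(0, 28 - 6) = 22
Day 8: max(0, 29 - 6) = 23
Day 9: max(0, 25 - 6) = 19
Day 10: max(0, 27 - 6) = 21
Day 11: max(0, 27 - 6) = 21
Total ADD = 240

240


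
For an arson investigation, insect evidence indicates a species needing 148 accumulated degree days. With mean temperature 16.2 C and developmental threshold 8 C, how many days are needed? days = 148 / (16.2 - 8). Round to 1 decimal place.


Insect development time:
Effective temperature = avg_temp - T_base = 16.2 - 8 = 8.2 C
Days = ADD / effective_temp = 148 / 8.2 = 18.0 days

18.0


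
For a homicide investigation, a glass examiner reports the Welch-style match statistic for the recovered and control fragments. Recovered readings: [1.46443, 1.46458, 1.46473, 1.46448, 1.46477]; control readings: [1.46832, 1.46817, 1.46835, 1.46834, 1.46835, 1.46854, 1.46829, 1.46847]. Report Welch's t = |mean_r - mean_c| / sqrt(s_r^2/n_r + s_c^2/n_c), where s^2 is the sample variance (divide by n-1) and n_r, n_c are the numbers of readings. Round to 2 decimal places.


Welch's t-criterion for glass RI comparison:
Recovered mean = sum / n_r = 7.32299 / 5 = 1.464598
Control mean = sum / n_c = 11.74683 / 8 = 1.4683537
Recovered sample variance s_r^2 = 2.237e-08
Control sample variance s_c^2 = 1.24839e-08
Welch SE (unpooled) = sqrt(s_r^2/n_r + s_c^2/n_c) = sqrt(4.474e-09 + 1.56049e-09) = sqrt(6.03449e-09) = 7.7682e-05
|mean_r - mean_c| = 0.00375575
t = 0.00375575 / 7.7682e-05 = 48.35

48.35


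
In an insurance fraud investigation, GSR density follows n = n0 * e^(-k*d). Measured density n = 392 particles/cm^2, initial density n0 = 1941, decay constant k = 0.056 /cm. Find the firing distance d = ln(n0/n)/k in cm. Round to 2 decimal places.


GSR distance calculation:
n0/n = 1941 / 392 = 4.951531
ln(n0/n) = 1.599697
d = 1.599697 / 0.056 = 28.57 cm

28.57


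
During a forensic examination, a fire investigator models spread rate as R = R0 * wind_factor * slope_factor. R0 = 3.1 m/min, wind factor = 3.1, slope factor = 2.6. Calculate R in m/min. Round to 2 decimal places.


Fire spread rate calculation:
R = R0 * wind_factor * slope_factor
= 3.1 * 3.1 * 2.6
= 9.61 * 2.6
= 24.99 m/min

24.99


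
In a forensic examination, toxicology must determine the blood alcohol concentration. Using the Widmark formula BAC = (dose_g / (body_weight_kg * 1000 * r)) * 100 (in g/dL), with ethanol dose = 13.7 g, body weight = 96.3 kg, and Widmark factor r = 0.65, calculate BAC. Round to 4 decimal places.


Applying the Widmark formula:
BAC = (dose_g / (body_wt * 1000 * r)) * 100
Denominator = 96.3 * 1000 * 0.65 = 62595
BAC = (13.7 / 62595) * 100
BAC = 0.0219 g/dL

0.0219


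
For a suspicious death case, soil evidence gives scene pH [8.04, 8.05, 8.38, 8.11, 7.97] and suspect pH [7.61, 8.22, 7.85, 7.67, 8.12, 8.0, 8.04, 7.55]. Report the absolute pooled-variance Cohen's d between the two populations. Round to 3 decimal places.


Pooled-variance Cohen's d for soil pH comparison:
Scene mean = 40.55 / 5 = 8.11
Suspect mean = 63.06 / 8 = 7.8825
Scene sample variance s_s^2 = 0.02525
Suspect sample variance s_c^2 = 0.06285
Pooled variance = ((n_s-1)*s_s^2 + (n_c-1)*s_c^2) / (n_s + n_c - 2) = 0.049177
Pooled SD = sqrt(0.049177) = 0.221759
Mean difference = 0.2275
|d| = |0.2275| / 0.221759 = 1.026

1.026


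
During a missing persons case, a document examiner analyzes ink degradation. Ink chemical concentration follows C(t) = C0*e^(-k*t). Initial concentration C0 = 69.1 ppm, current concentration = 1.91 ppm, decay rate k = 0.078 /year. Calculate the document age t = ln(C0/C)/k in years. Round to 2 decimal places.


Document age estimation:
C0/C = 69.1 / 1.91 = 36.17801
ln(C0/C) = 3.588451
t = 3.588451 / 0.078 = 46.01 years

46.01


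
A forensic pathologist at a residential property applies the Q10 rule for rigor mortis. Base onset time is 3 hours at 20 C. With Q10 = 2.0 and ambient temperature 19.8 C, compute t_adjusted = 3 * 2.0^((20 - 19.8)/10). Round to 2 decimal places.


Rigor mortis time adjustment:
Exponent = (T_ref - T_actual) / 10 = (20 - 19.8) / 10 = 0.02
Q10 factor = 2.0^0.02 = 1.01396
t_adjusted = 3 * 1.01396 = 3.04 hours

3.04


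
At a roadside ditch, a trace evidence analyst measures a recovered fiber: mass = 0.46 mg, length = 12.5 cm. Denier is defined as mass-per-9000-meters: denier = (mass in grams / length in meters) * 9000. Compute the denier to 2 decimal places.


Denier calculation:
Mass in grams = 0.46 mg / 1000 = 0.00046 g
Length in meters = 12.5 cm / 100 = 0.125 m
Linear density = mass / length = 0.00046 / 0.125 = 0.00368 g/m
Denier = (g/m) * 9000 = 0.00368 * 9000 = 33.12

33.12


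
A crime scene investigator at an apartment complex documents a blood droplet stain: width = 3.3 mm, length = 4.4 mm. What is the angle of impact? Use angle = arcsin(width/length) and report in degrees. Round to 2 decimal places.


Blood spatter impact angle calculation:
width / length = 3.3 / 4.4 = 0.75
angle = arcsin(0.75)
angle = 48.59 degrees

48.59


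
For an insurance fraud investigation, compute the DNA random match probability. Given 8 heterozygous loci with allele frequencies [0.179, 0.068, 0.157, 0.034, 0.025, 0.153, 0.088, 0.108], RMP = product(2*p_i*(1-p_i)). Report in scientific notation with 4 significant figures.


Computing RMP for 8 loci:
Locus 1: 2 * 0.179 * 0.821 = 0.293918
Locus 2: 2 * 0.068 * 0.932 = 0.126752
Locus 3: 2 * 0.157 * 0.843 = 0.264702
Locus 4: 2 * 0.034 * 0.966 = 0.065688
Locus 5: 2 * 0.025 * 0.975 = 0.04875
Locus 6: 2 * 0.153 * 0.847 = 0.259182
Locus 7: 2 * 0.088 * 0.912 = 0.160512
Locus 8: 2 * 0.108 * 0.892 = 0.192672
RMP = 2.531e-07

2.531e-07


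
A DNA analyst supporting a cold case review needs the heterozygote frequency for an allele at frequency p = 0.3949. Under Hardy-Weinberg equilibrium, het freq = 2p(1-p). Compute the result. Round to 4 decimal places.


Hardy-Weinberg heterozygote frequency:
q = 1 - p = 1 - 0.3949 = 0.6051
2pq = 2 * 0.3949 * 0.6051 = 0.4779

0.4779


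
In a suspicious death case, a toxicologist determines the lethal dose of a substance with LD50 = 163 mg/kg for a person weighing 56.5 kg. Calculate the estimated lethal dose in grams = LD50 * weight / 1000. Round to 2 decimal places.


Lethal dose calculation:
Lethal dose = LD50 * body_weight / 1000
= 163 * 56.5 / 1000
= 9209.5 / 1000
= 9.21 g

9.21


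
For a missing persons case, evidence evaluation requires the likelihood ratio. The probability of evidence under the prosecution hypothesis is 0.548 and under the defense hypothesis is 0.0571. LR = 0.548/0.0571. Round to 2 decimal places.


Likelihood ratio calculation:
LR = P(E|Hp) / P(E|Hd)
LR = 0.548 / 0.0571
LR = 9.60

9.60


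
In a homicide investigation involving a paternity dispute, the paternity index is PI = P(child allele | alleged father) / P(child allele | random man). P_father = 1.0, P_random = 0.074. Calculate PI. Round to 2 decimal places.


Paternity Index calculation:
PI = P(allele|father) / P(allele|random)
PI = 1.0 / 0.074
PI = 13.51

13.51


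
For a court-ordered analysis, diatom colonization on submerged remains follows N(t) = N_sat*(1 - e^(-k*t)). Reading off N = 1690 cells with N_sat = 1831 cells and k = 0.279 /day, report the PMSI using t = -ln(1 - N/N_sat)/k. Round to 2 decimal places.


PMSI from diatom colonization curve:
N / N_sat = 1690 / 1831 = 0.922993
1 - N/N_sat = 0.077007
ln(1 - N/N_sat) = -2.563859
t = -ln(1 - N/N_sat) / k = -(-2.563859) / 0.279 = 9.19 days

9.19


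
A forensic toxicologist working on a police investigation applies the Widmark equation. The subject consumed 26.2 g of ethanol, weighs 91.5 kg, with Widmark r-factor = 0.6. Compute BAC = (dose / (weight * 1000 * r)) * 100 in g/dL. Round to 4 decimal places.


Applying the Widmark formula:
BAC = (dose_g / (body_wt * 1000 * r)) * 100
Denominator = 91.5 * 1000 * 0.6 = 54900
BAC = (26.2 / 54900) * 100
BAC = 0.0477 g/dL

0.0477


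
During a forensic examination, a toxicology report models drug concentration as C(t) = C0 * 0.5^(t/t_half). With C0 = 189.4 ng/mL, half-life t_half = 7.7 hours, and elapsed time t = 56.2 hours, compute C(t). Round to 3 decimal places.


Drug concentration decay:
Number of half-lives = t / t_half = 56.2 / 7.7 = 7.298701
Decay factor = 0.5^7.298701 = 0.00635144
C(t) = 189.4 * 0.00635144 = 1.203 ng/mL

1.203


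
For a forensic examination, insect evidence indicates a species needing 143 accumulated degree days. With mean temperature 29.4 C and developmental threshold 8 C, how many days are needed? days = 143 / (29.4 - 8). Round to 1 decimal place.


Insect development time:
Effective temperature = avg_temp - T_base = 29.4 - 8 = 21.4 C
Days = ADD / effective_temp = 143 / 21.4 = 6.7 days

6.7


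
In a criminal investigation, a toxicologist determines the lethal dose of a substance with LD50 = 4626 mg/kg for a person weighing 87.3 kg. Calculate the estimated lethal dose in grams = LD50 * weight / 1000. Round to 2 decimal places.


Lethal dose calculation:
Lethal dose = LD50 * body_weight / 1000
= 4626 * 87.3 / 1000
= 403849.8 / 1000
= 403.85 g

403.85


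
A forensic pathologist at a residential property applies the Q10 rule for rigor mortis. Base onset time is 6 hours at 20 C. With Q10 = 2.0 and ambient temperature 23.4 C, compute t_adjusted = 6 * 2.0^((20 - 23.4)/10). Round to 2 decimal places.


Rigor mortis time adjustment:
Exponent = (T_ref - T_actual) / 10 = (20 - 23.4) / 10 = -0.34
Q10 factor = 2.0^-0.34 = 0.79004
t_adjusted = 6 * 0.79004 = 4.74 hours

4.74


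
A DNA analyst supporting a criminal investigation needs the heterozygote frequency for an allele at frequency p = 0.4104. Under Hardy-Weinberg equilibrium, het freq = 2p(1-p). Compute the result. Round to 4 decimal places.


Hardy-Weinberg heterozygote frequency:
q = 1 - p = 1 - 0.4104 = 0.5896
2pq = 2 * 0.4104 * 0.5896 = 0.4839

0.4839


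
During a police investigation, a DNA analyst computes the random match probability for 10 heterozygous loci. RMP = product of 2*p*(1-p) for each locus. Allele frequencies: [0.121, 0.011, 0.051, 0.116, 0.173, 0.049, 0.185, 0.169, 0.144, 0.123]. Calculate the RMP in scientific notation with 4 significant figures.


Computing RMP for 10 loci:
Locus 1: 2 * 0.121 * 0.879 = 0.212718
Locus 2: 2 * 0.011 * 0.989 = 0.021758
Locus 3: 2 * 0.051 * 0.949 = 0.096798
Locus 4: 2 * 0.116 * 0.884 = 0.205088
Locus 5: 2 * 0.173 * 0.827 = 0.286142
Locus 6: 2 * 0.049 * 0.951 = 0.093198
Locus 7: 2 * 0.185 * 0.815 = 0.30155
Locus 8: 2 * 0.169 * 0.831 = 0.280878
Locus 9: 2 * 0.144 * 0.856 = 0.246528
Locus 10: 2 * 0.123 * 0.877 = 0.215742
RMP = 1.104e-08

1.104e-08


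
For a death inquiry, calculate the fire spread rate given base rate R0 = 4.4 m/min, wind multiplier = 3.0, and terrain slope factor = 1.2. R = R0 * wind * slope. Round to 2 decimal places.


Fire spread rate calculation:
R = R0 * wind_factor * slope_factor
= 4.4 * 3.0 * 1.2
= 13.2 * 1.2
= 15.84 m/min

15.84


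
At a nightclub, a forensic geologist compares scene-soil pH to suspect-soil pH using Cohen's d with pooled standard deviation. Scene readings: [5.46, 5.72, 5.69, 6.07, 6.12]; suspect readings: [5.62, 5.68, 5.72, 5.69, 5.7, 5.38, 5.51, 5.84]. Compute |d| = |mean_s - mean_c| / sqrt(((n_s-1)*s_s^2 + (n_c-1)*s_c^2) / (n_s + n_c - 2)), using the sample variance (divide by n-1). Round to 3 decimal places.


Pooled-variance Cohen's d for soil pH comparison:
Scene mean = 29.06 / 5 = 5.812
Suspect mean = 45.14 / 8 = 5.6425
Scene sample variance s_s^2 = 0.07717
Suspect sample variance s_c^2 = 0.01985
Pooled variance = ((n_s-1)*s_s^2 + (n_c-1)*s_c^2) / (n_s + n_c - 2) = 0.040694
Pooled SD = sqrt(0.040694) = 0.201728
Mean difference = 0.1695
|d| = |0.1695| / 0.201728 = 0.840

0.840


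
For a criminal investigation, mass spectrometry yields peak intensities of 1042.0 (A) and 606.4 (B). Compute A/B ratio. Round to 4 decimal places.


Spectral peak ratio:
Peak A = 1042.0 counts
Peak B = 606.4 counts
Ratio = 1042.0 / 606.4 = 1.7183

1.7183


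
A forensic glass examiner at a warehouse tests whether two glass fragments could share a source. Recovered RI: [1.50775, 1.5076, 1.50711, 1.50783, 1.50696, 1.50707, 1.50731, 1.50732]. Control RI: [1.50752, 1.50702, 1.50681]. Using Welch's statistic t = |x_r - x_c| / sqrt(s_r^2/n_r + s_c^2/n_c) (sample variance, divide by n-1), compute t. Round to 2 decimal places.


Welch's t-criterion for glass RI comparison:
Recovered mean = sum / n_r = 12.05895 / 8 = 1.5073687
Control mean = sum / n_c = 4.52135 / 3 = 1.5071167
Recovered sample variance s_r^2 = 1.05812e-07
Control sample variance s_c^2 = 1.33033e-07
Welch SE (unpooled) = sqrt(s_r^2/n_r + s_c^2/n_c) = sqrt(1.32266e-08 + 4.43444e-08) = sqrt(5.7571e-08) = 0.00023994
|mean_r - mean_c| = 0.000252083
t = 0.000252083 / 0.00023994 = 1.05

1.05


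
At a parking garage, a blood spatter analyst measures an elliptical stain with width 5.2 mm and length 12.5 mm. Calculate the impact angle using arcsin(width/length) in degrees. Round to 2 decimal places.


Blood spatter impact angle calculation:
width / length = 5.2 / 12.5 = 0.416
angle = arcsin(0.416)
angle = 24.58 degrees

24.58


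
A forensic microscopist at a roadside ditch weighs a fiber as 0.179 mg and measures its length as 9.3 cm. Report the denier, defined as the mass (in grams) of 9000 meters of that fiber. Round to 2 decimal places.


Denier calculation:
Mass in grams = 0.179 mg / 1000 = 0.000179 g
Length in meters = 9.3 cm / 100 = 0.093 m
Linear density = mass / length = 0.000179 / 0.093 = 0.00192473 g/m
Denier = (g/m) * 9000 = 0.00192473 * 9000 = 17.32

17.32


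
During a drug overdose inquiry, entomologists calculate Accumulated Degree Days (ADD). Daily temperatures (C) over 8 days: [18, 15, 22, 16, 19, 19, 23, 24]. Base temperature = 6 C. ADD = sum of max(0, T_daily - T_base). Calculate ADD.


Computing ADD day by day:
Day 1: max(0, 18 - 6) = 12
Day 2: max(0, 15 - 6) = 9
Day 3: max(0, 22 - 6) = 16
Day 4: max(0, 16 - 6) = 10
Day 5: max(0, 19 - 6) = 13
Day 6: max(0, 19 - 6) = 13
Day 7: max(0, 23 - 6) = 17
Day 8: max(0, 24 - 6) = 18
Total ADD = 108

108
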